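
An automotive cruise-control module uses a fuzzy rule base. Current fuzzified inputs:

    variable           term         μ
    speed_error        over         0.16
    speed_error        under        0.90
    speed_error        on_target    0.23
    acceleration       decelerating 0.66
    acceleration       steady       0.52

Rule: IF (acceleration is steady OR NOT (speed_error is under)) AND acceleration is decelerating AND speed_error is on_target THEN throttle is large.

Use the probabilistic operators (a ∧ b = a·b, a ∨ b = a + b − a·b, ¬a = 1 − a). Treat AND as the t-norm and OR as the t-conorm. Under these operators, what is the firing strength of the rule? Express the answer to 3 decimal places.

firing strength: (steady=0.52 OR ¬under=1−0.90=0.10) = 0.5680; AND[a·b] with decelerating=0.66, on_target=0.23 → w = 0.0862

0.086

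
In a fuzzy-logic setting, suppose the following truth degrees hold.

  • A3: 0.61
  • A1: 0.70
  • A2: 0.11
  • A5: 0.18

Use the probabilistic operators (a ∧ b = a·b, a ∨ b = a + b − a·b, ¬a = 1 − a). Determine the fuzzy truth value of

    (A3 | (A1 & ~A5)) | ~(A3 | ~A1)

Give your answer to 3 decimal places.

~A5 = 1 − 0.1800 = 0.8200
A1 & ~A5 = a·b on (0.7000, 0.8200) = 0.5740
A3 | (A1 & ~A5) = a + b − a·b on (0.6100, 0.5740) = 0.8339
~A1 = 1 − 0.7000 = 0.3000
A3 | ~A1 = a + b − a·b on (0.6100, 0.3000) = 0.7270
~(A3 | ~A1) = 1 − 0.7270 = 0.2730
(A3 | (A1 & ~A5)) | ~(A3 | ~A1) = a + b − a·b on (0.8339, 0.2730) = 0.8792

0.879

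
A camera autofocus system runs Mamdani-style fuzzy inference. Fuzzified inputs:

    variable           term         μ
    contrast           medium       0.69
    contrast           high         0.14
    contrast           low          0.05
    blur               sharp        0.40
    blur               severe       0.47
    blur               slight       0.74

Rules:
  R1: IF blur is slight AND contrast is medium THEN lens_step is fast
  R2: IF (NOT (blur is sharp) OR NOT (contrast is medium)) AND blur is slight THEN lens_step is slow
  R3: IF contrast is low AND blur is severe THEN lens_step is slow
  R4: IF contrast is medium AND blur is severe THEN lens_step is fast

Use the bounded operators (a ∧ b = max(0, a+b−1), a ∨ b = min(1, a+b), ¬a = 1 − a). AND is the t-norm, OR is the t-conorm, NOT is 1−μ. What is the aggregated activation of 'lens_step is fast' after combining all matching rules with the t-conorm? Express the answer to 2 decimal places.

0.59

R1: slight=0.74, medium=0.69; AND[max(0, a+b−1)] → w = 0.43
R2: (¬sharp=1−0.40=0.60 OR ¬medium=1−0.69=0.31) = 0.91; AND[max(0, a+b−1)] with slight=0.74 → w = 0.65
R3: low=0.05, severe=0.47; AND[max(0, a+b−1)] → w = 0.00
R4: medium=0.69, severe=0.47; AND[max(0, a+b−1)] → w = 0.16
Rules with consequent 'fast': {R1, R4} → strengths 0.43, 0.16
Aggregate via t-conorm [min(1, a+b)]: 0.59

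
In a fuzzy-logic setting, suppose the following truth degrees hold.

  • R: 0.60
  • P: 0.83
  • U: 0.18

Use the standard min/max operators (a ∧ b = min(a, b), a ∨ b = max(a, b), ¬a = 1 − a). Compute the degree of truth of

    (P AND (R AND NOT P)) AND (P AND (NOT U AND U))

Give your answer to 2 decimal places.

NOT P = 1 − 0.83 = 0.17
R AND NOT P = min(a, b) on (0.60, 0.17) = 0.17
P AND (R AND NOT P) = min(a, b) on (0.83, 0.17) = 0.17
NOT U = 1 − 0.18 = 0.82
NOT U AND U = min(a, b) on (0.82, 0.18) = 0.18
P AND (NOT U AND U) = min(a, b) on (0.83, 0.18) = 0.18
(P AND (R AND NOT P)) AND (P AND (NOT U AND U)) = min(a, b) on (0.17, 0.18) = 0.17

0.17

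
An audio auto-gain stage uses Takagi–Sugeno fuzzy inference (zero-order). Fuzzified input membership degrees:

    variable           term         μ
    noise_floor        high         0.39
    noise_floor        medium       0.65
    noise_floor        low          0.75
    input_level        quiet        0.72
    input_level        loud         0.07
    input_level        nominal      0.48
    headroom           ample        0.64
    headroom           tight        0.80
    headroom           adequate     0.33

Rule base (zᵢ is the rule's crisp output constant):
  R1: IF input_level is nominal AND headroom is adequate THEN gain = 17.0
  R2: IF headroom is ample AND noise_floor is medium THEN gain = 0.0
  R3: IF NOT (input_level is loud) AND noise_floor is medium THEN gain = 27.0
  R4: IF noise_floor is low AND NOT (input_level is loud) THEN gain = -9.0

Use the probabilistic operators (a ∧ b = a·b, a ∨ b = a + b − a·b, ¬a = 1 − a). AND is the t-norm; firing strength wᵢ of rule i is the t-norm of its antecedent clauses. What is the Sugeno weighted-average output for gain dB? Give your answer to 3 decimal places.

6.788

R1 (z=17.0): nominal=0.48, adequate=0.33; AND[a·b] → w = 0.1584
R2 (z=0.0): ample=0.64, medium=0.65; AND[a·b] → w = 0.4160
R3 (z=27.0): ¬loud=1−0.07=0.93, medium=0.65; AND[a·b] → w = 0.6045
R4 (z=-9.0): low=0.75, ¬loud=1−0.07=0.93; AND[a·b] → w = 0.6975
Weighted average = (0.1584·17.0 + 0.4160·0.0 + 0.6045·27.0 + 0.6975·-9.0) / (0.1584 + 0.4160 + 0.6045 + 0.6975)
  = 12.7368 / 1.8764 = 6.788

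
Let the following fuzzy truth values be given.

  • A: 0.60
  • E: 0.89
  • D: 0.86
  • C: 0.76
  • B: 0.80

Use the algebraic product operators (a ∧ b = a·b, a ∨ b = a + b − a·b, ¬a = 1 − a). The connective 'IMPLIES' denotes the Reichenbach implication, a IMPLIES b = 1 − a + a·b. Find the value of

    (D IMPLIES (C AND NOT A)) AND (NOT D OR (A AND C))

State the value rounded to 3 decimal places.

0.214

NOT A = 1 − 0.6000 = 0.4000
C AND NOT A = a·b on (0.7600, 0.4000) = 0.3040
D IMPLIES (C AND NOT A)  [Reichenbach: 1 − a + a·b] with a=0.8600, b=0.3040 → 0.4014
NOT D = 1 − 0.8600 = 0.1400
A AND C = a·b on (0.6000, 0.7600) = 0.4560
NOT D OR (A AND C) = a + b − a·b on (0.1400, 0.4560) = 0.5322
(D IMPLIES (C AND NOT A)) AND (NOT D OR (A AND C)) = a·b on (0.4014, 0.5322) = 0.2136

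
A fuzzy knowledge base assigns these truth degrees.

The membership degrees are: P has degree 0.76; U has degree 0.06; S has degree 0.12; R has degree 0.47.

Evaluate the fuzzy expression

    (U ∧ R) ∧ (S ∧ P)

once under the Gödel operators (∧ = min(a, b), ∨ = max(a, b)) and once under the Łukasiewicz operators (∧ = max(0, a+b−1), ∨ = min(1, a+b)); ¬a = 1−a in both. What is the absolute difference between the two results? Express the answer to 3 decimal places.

0.060

Under Gödel:
  U ∧ R = min(a, b) on (0.06, 0.47) = 0.06
  S ∧ P = min(a, b) on (0.12, 0.76) = 0.12
  (U ∧ R) ∧ (S ∧ P) = min(a, b) on (0.06, 0.12) = 0.06
  → value = 0.0600
Under Łukasiewicz:
  U ∧ R = max(0, a+b−1) on (0.06, 0.47) = 0.00
  S ∧ P = max(0, a+b−1) on (0.12, 0.76) = 0.00
  (U ∧ R) ∧ (S ∧ P) = max(0, a+b−1) on (0.00, 0.00) = 0.00
  → value = 0.0000
|0.0600 − 0.0000| = 0.060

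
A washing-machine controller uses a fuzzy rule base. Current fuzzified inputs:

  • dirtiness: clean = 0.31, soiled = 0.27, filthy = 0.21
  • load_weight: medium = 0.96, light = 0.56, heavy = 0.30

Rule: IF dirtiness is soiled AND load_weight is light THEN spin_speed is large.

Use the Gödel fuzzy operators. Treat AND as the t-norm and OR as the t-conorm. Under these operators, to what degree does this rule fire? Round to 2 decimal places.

firing strength: soiled=0.27, light=0.56; AND[min(a, b)] → w = 0.27

0.27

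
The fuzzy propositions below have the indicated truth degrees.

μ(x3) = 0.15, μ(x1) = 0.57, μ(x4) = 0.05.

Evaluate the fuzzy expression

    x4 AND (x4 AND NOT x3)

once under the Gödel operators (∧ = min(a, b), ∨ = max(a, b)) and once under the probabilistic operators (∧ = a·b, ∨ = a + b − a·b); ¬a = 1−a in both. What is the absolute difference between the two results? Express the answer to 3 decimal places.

Under Gödel:
  NOT x3 = 1 − 0.15 = 0.85
  x4 AND NOT x3 = min(a, b) on (0.05, 0.85) = 0.05
  x4 AND (x4 AND NOT x3) = min(a, b) on (0.05, 0.05) = 0.05
  → value = 0.0500
Under probabilistic:
  NOT x3 = 1 − 0.1500 = 0.8500
  x4 AND NOT x3 = a·b on (0.0500, 0.8500) = 0.0425
  x4 AND (x4 AND NOT x3) = a·b on (0.0500, 0.0425) = 0.0021
  → value = 0.0021
|0.0500 − 0.0021| = 0.048

0.048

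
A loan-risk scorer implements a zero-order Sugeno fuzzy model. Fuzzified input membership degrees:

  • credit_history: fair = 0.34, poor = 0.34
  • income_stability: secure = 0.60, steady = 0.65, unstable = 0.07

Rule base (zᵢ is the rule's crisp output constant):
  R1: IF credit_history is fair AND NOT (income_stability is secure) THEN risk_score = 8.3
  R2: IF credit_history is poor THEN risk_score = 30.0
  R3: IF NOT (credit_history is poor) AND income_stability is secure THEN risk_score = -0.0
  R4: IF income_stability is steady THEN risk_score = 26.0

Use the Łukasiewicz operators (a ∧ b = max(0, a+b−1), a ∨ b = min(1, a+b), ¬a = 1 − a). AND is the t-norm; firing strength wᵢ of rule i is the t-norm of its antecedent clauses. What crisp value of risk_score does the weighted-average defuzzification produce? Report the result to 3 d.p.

21.680

R1 (z=8.3): fair=0.34, ¬secure=1−0.60=0.40; AND[max(0, a+b−1)] → w = 0.00
R2 (z=30.0): poor=0.34 → w = 0.34
R3 (z=-0.0): ¬poor=1−0.34=0.66, secure=0.60; AND[max(0, a+b−1)] → w = 0.26
R4 (z=26.0): steady=0.65 → w = 0.65
Weighted average = (0.00·8.3 + 0.34·30.0 + 0.26·-0.0 + 0.65·26.0) / (0.00 + 0.34 + 0.26 + 0.65)
  = 27.1000 / 1.2500 = 21.680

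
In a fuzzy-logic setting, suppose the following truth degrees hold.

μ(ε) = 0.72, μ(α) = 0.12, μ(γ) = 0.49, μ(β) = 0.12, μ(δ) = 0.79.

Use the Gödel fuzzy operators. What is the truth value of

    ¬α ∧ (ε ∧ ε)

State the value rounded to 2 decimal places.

¬α = 1 − 0.12 = 0.88
ε ∧ ε = min(a, b) on (0.72, 0.72) = 0.72
¬α ∧ (ε ∧ ε) = min(a, b) on (0.88, 0.72) = 0.72

0.72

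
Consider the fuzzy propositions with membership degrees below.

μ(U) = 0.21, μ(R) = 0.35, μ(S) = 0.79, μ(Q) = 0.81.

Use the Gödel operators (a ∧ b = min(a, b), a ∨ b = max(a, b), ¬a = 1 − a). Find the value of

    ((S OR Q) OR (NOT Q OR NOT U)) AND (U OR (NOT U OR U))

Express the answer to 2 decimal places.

0.79

S OR Q = max(a, b) on (0.79, 0.81) = 0.81
NOT Q = 1 − 0.81 = 0.19
NOT U = 1 − 0.21 = 0.79
NOT Q OR NOT U = max(a, b) on (0.19, 0.79) = 0.79
(S OR Q) OR (NOT Q OR NOT U) = max(a, b) on (0.81, 0.79) = 0.81
NOT U = 1 − 0.21 = 0.79
NOT U OR U = max(a, b) on (0.79, 0.21) = 0.79
U OR (NOT U OR U) = max(a, b) on (0.21, 0.79) = 0.79
((S OR Q) OR (NOT Q OR NOT U)) AND (U OR (NOT U OR U)) = min(a, b) on (0.81, 0.79) = 0.79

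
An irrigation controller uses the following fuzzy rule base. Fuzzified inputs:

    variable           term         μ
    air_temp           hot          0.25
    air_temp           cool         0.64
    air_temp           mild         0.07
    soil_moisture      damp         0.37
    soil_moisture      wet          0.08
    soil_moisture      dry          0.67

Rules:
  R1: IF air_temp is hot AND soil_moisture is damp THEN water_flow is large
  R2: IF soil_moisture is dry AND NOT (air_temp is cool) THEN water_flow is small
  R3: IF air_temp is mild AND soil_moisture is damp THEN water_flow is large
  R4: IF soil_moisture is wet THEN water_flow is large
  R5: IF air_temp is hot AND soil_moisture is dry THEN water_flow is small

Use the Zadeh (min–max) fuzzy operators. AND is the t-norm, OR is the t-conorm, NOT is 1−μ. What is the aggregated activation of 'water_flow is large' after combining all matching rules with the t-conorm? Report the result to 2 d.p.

R1: hot=0.25, damp=0.37; AND[min(a, b)] → w = 0.25
R2: dry=0.67, ¬cool=1−0.64=0.36; AND[min(a, b)] → w = 0.36
R3: mild=0.07, damp=0.37; AND[min(a, b)] → w = 0.07
R4: wet=0.08 → w = 0.08
R5: hot=0.25, dry=0.67; AND[min(a, b)] → w = 0.25
Rules with consequent 'large': {R1, R3, R4} → strengths 0.25, 0.07, 0.08
Aggregate via t-conorm [max(a, b)]: 0.25

0.25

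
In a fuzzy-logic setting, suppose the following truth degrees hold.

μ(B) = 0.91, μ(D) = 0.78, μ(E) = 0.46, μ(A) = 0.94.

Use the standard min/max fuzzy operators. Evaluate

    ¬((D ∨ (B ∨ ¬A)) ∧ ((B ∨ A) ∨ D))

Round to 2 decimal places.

0.09

¬A = 1 − 0.94 = 0.06
B ∨ ¬A = max(a, b) on (0.91, 0.06) = 0.91
D ∨ (B ∨ ¬A) = max(a, b) on (0.78, 0.91) = 0.91
B ∨ A = max(a, b) on (0.91, 0.94) = 0.94
(B ∨ A) ∨ D = max(a, b) on (0.94, 0.78) = 0.94
(D ∨ (B ∨ ¬A)) ∧ ((B ∨ A) ∨ D) = min(a, b) on (0.91, 0.94) = 0.91
¬((D ∨ (B ∨ ¬A)) ∧ ((B ∨ A) ∨ D)) = 1 − 0.91 = 0.09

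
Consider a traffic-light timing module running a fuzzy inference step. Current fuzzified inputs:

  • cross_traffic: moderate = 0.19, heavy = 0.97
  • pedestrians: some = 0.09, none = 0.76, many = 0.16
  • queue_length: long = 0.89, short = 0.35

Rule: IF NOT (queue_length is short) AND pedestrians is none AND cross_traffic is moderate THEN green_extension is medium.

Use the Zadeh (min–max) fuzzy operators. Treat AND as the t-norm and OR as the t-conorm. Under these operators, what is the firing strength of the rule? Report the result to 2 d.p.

firing strength: ¬short=1−0.35=0.65, none=0.76, moderate=0.19; AND[min(a, b)] → w = 0.19

0.19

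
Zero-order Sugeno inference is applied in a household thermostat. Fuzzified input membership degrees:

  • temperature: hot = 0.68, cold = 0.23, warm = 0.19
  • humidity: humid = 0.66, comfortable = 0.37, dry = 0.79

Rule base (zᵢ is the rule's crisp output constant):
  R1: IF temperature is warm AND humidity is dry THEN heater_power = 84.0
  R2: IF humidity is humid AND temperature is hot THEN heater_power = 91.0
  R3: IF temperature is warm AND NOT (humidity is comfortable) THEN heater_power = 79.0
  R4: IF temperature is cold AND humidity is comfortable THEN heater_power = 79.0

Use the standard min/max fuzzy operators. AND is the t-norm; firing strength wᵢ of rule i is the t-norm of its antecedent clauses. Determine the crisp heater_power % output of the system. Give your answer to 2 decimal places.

R1 (z=84.0): warm=0.19, dry=0.79; AND[min(a, b)] → w = 0.19
R2 (z=91.0): humid=0.66, hot=0.68; AND[min(a, b)] → w = 0.66
R3 (z=79.0): warm=0.19, ¬comfortable=1−0.37=0.63; AND[min(a, b)] → w = 0.19
R4 (z=79.0): cold=0.23, comfortable=0.37; AND[min(a, b)] → w = 0.23
Weighted average = (0.19·84.0 + 0.66·91.0 + 0.19·79.0 + 0.23·79.0) / (0.19 + 0.66 + 0.19 + 0.23)
  = 109.2000 / 1.2700 = 85.98

85.98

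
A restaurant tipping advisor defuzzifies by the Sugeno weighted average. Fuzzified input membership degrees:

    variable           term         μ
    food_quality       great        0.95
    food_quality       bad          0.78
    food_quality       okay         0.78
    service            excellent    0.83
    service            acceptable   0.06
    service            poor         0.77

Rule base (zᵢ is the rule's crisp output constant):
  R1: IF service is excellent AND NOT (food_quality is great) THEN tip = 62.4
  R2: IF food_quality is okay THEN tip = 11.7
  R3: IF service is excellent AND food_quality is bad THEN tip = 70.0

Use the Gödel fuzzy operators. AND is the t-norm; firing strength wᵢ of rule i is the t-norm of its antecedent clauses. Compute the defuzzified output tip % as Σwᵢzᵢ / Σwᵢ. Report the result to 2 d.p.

R1 (z=62.4): excellent=0.83, ¬great=1−0.95=0.05; AND[min(a, b)] → w = 0.05
R2 (z=11.7): okay=0.78 → w = 0.78
R3 (z=70.0): excellent=0.83, bad=0.78; AND[min(a, b)] → w = 0.78
Weighted average = (0.05·62.4 + 0.78·11.7 + 0.78·70.0) / (0.05 + 0.78 + 0.78)
  = 66.8460 / 1.6100 = 41.52

41.52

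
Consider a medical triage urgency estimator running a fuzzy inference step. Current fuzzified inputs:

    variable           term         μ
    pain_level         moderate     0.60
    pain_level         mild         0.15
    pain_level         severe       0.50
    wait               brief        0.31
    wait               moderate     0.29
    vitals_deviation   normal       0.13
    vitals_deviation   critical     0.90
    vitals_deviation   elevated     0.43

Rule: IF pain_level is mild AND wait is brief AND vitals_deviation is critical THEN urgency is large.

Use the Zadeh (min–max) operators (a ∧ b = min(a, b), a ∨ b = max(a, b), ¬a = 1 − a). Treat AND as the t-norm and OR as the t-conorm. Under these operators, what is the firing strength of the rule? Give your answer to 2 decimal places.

0.15

firing strength: mild=0.15, brief=0.31, critical=0.90; AND[min(a, b)] → w = 0.15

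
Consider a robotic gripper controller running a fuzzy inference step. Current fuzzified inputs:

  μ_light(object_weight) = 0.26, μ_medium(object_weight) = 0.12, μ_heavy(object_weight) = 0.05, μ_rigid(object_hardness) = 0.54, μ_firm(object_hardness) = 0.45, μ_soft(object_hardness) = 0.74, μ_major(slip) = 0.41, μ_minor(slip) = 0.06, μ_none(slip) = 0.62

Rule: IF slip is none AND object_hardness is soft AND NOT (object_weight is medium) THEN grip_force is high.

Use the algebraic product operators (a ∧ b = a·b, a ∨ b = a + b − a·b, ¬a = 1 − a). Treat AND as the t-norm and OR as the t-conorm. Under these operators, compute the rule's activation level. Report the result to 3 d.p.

firing strength: none=0.62, soft=0.74, ¬medium=1−0.12=0.88; AND[a·b] → w = 0.4037

0.404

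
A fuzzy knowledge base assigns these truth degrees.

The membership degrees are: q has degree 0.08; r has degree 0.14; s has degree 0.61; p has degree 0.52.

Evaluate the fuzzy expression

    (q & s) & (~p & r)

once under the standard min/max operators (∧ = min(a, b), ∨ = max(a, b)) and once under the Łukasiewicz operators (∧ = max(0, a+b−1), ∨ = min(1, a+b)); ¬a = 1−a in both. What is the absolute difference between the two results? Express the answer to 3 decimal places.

Under standard min/max:
  q & s = min(a, b) on (0.08, 0.61) = 0.08
  ~p = 1 − 0.52 = 0.48
  ~p & r = min(a, b) on (0.48, 0.14) = 0.14
  (q & s) & (~p & r) = min(a, b) on (0.08, 0.14) = 0.08
  → value = 0.0800
Under Łukasiewicz:
  q & s = max(0, a+b−1) on (0.08, 0.61) = 0.00
  ~p = 1 − 0.52 = 0.48
  ~p & r = max(0, a+b−1) on (0.48, 0.14) = 0.00
  (q & s) & (~p & r) = max(0, a+b−1) on (0.00, 0.00) = 0.00
  → value = 0.0000
|0.0800 − 0.0000| = 0.080

0.080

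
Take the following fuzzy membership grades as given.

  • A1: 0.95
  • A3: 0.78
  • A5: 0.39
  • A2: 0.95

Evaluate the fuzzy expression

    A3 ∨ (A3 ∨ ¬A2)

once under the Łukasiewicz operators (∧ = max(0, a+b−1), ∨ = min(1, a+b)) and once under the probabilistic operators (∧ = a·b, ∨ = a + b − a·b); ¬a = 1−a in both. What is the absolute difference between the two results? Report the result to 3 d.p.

0.046

Under Łukasiewicz:
  ¬A2 = 1 − 0.95 = 0.05
  A3 ∨ ¬A2 = min(1, a+b) on (0.78, 0.05) = 0.83
  A3 ∨ (A3 ∨ ¬A2) = min(1, a+b) on (0.78, 0.83) = 1.00
  → value = 1.0000
Under probabilistic:
  ¬A2 = 1 − 0.9500 = 0.0500
  A3 ∨ ¬A2 = a + b − a·b on (0.7800, 0.0500) = 0.7910
  A3 ∨ (A3 ∨ ¬A2) = a + b − a·b on (0.7800, 0.7910) = 0.9540
  → value = 0.9540
|1.0000 − 0.9540| = 0.046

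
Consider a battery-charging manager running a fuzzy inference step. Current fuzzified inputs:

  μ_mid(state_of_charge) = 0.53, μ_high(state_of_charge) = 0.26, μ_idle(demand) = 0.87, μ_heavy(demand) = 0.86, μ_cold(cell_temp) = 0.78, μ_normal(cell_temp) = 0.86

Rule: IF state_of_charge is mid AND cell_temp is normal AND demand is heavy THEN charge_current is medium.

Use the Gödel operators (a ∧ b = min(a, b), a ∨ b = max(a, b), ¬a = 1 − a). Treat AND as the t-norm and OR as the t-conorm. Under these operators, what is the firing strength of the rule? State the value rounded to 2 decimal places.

firing strength: mid=0.53, normal=0.86, heavy=0.86; AND[min(a, b)] → w = 0.53

0.53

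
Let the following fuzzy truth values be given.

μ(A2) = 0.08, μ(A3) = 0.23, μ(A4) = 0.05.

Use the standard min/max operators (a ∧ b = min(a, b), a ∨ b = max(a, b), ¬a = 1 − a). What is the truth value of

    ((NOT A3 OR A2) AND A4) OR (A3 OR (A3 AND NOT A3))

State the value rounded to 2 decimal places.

0.23

NOT A3 = 1 − 0.23 = 0.77
NOT A3 OR A2 = max(a, b) on (0.77, 0.08) = 0.77
(NOT A3 OR A2) AND A4 = min(a, b) on (0.77, 0.05) = 0.05
NOT A3 = 1 − 0.23 = 0.77
A3 AND NOT A3 = min(a, b) on (0.23, 0.77) = 0.23
A3 OR (A3 AND NOT A3) = max(a, b) on (0.23, 0.23) = 0.23
((NOT A3 OR A2) AND A4) OR (A3 OR (A3 AND NOT A3)) = max(a, b) on (0.05, 0.23) = 0.23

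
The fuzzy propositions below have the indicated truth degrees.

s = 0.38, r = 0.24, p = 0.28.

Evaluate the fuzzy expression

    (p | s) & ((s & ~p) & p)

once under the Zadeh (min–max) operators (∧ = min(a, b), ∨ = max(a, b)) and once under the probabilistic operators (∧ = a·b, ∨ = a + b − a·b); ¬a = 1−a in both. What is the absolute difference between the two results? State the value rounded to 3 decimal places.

0.238

Under Zadeh (min–max):
  p | s = max(a, b) on (0.28, 0.38) = 0.38
  ~p = 1 − 0.28 = 0.72
  s & ~p = min(a, b) on (0.38, 0.72) = 0.38
  (s & ~p) & p = min(a, b) on (0.38, 0.28) = 0.28
  (p | s) & ((s & ~p) & p) = min(a, b) on (0.38, 0.28) = 0.28
  → value = 0.2800
Under probabilistic:
  p | s = a + b − a·b on (0.2800, 0.3800) = 0.5536
  ~p = 1 − 0.2800 = 0.7200
  s & ~p = a·b on (0.3800, 0.7200) = 0.2736
  (s & ~p) & p = a·b on (0.2736, 0.2800) = 0.0766
  (p | s) & ((s & ~p) & p) = a·b on (0.5536, 0.0766) = 0.0424
  → value = 0.0424
|0.2800 − 0.0424| = 0.238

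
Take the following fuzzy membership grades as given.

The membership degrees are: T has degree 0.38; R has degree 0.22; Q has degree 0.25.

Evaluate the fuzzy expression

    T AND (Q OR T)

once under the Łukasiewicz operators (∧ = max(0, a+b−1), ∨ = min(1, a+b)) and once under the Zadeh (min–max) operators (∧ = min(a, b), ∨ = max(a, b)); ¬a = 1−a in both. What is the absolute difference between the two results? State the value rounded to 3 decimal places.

Under Łukasiewicz:
  Q OR T = min(1, a+b) on (0.25, 0.38) = 0.63
  T AND (Q OR T) = max(0, a+b−1) on (0.38, 0.63) = 0.01
  → value = 0.0100
Under Zadeh (min–max):
  Q OR T = max(a, b) on (0.25, 0.38) = 0.38
  T AND (Q OR T) = min(a, b) on (0.38, 0.38) = 0.38
  → value = 0.3800
|0.0100 − 0.3800| = 0.370

0.370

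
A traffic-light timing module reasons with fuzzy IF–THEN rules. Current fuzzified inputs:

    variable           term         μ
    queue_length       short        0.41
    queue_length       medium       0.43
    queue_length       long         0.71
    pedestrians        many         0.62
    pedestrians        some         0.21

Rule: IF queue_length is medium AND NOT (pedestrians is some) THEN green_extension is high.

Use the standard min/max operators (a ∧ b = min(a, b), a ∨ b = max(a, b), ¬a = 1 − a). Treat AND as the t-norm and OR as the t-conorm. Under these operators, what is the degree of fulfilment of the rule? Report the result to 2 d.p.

firing strength: medium=0.43, ¬some=1−0.21=0.79; AND[min(a, b)] → w = 0.43

0.43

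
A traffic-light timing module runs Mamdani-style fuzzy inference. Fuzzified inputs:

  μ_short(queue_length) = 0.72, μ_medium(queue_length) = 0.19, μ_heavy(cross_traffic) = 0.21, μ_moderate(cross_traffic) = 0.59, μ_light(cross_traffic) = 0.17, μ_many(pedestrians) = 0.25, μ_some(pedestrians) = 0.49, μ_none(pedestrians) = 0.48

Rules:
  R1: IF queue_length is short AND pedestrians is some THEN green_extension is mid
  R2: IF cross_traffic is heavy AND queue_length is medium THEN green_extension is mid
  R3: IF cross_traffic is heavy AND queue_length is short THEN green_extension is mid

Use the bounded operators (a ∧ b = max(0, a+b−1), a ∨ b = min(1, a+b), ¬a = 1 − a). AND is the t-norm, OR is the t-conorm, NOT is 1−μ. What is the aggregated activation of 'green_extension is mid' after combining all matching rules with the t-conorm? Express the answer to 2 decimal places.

0.21

R1: short=0.72, some=0.49; AND[max(0, a+b−1)] → w = 0.21
R2: heavy=0.21, medium=0.19; AND[max(0, a+b−1)] → w = 0.00
R3: heavy=0.21, short=0.72; AND[max(0, a+b−1)] → w = 0.00
Rules with consequent 'mid': {R1, R2, R3} → strengths 0.21, 0.00, 0.00
Aggregate via t-conorm [min(1, a+b)]: 0.21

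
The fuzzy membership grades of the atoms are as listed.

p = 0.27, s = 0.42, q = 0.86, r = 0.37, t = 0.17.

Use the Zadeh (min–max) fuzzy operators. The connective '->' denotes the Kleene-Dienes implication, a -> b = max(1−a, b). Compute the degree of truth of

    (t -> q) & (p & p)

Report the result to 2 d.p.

t -> q  [Kleene-Dienes: max(1−a, b)] with a=0.17, b=0.86 → 0.86
p & p = min(a, b) on (0.27, 0.27) = 0.27
(t -> q) & (p & p) = min(a, b) on (0.86, 0.27) = 0.27

0.27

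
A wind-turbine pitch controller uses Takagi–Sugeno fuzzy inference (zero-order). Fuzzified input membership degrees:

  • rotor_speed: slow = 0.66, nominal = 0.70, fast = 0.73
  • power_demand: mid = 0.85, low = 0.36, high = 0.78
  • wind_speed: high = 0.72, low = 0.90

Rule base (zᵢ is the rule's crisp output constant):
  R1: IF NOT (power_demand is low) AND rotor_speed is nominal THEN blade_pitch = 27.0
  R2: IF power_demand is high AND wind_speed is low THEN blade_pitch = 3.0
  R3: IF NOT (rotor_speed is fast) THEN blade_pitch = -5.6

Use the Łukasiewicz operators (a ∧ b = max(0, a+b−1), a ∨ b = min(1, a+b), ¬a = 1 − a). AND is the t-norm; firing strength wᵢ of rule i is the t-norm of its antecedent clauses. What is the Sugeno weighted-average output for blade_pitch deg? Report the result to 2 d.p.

7.53

R1 (z=27.0): ¬low=1−0.36=0.64, nominal=0.70; AND[max(0, a+b−1)] → w = 0.34
R2 (z=3.0): high=0.78, low=0.90; AND[max(0, a+b−1)] → w = 0.68
R3 (z=-5.6): ¬fast=1−0.73=0.27 → w = 0.27
Weighted average = (0.34·27.0 + 0.68·3.0 + 0.27·-5.6) / (0.34 + 0.68 + 0.27)
  = 9.7080 / 1.2900 = 7.53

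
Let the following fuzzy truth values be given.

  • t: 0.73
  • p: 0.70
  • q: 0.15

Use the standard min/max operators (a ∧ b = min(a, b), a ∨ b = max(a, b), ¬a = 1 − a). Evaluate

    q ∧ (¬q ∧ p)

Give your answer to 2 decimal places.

¬q = 1 − 0.15 = 0.85
¬q ∧ p = min(a, b) on (0.85, 0.70) = 0.70
q ∧ (¬q ∧ p) = min(a, b) on (0.15, 0.70) = 0.15

0.15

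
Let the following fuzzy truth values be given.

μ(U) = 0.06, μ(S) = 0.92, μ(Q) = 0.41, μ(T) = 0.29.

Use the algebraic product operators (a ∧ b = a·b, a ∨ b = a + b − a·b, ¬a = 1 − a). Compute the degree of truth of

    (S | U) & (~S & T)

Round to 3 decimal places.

S | U = a + b − a·b on (0.9200, 0.0600) = 0.9248
~S = 1 − 0.9200 = 0.0800
~S & T = a·b on (0.0800, 0.2900) = 0.0232
(S | U) & (~S & T) = a·b on (0.9248, 0.0232) = 0.0215

0.021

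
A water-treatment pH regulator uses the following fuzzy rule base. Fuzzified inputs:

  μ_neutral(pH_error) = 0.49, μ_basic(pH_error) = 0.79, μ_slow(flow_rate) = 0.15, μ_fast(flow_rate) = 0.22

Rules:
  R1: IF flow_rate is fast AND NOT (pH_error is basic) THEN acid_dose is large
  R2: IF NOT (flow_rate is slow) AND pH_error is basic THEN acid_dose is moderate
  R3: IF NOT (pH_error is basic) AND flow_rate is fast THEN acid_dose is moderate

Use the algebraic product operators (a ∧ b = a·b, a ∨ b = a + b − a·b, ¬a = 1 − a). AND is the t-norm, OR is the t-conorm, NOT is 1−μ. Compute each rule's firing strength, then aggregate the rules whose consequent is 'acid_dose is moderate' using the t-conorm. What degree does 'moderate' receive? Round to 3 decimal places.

R1: fast=0.22, ¬basic=1−0.79=0.21; AND[a·b] → w = 0.0462
R2: ¬slow=1−0.15=0.85, basic=0.79; AND[a·b] → w = 0.6715
R3: ¬basic=1−0.79=0.21, fast=0.22; AND[a·b] → w = 0.0462
Rules with consequent 'moderate': {R2, R3} → strengths 0.6715, 0.0462
Aggregate via t-conorm [a + b − a·b]: 0.6867

0.687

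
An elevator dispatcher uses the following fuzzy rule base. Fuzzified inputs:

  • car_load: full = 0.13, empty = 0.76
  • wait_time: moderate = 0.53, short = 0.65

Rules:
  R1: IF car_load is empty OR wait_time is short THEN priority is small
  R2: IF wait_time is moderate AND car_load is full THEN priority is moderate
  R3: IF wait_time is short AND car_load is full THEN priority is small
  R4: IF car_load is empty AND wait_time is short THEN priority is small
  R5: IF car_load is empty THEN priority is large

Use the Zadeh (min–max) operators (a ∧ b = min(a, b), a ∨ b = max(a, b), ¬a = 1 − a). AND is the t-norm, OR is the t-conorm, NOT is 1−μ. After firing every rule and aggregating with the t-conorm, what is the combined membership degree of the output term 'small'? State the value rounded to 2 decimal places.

R1: empty=0.76, short=0.65; OR[max(a, b)] → w = 0.76
R2: moderate=0.53, full=0.13; AND[min(a, b)] → w = 0.13
R3: short=0.65, full=0.13; AND[min(a, b)] → w = 0.13
R4: empty=0.76, short=0.65; AND[min(a, b)] → w = 0.65
R5: empty=0.76 → w = 0.76
Rules with consequent 'small': {R1, R3, R4} → strengths 0.76, 0.13, 0.65
Aggregate via t-conorm [max(a, b)]: 0.76

0.76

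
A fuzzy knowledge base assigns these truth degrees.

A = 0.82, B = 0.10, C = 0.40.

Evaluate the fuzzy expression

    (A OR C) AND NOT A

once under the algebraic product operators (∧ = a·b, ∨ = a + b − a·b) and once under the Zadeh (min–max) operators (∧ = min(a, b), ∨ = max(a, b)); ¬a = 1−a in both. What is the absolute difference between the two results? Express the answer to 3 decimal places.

0.019

Under algebraic product:
  A OR C = a + b − a·b on (0.8200, 0.4000) = 0.8920
  NOT A = 1 − 0.8200 = 0.1800
  (A OR C) AND NOT A = a·b on (0.8920, 0.1800) = 0.1606
  → value = 0.1606
Under Zadeh (min–max):
  A OR C = max(a, b) on (0.82, 0.40) = 0.82
  NOT A = 1 − 0.82 = 0.18
  (A OR C) AND NOT A = min(a, b) on (0.82, 0.18) = 0.18
  → value = 0.1800
|0.1606 − 0.1800| = 0.019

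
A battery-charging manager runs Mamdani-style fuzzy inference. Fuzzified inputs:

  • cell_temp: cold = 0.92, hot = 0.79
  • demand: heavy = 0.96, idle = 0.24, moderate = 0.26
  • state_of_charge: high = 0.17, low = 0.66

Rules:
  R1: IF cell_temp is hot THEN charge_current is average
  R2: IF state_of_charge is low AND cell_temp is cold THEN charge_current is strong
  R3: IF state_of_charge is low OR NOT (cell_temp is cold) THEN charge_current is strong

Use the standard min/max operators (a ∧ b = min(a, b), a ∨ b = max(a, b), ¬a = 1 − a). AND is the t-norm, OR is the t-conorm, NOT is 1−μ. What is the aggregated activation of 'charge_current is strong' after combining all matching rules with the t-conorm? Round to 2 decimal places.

0.66

R1: hot=0.79 → w = 0.79
R2: low=0.66, cold=0.92; AND[min(a, b)] → w = 0.66
R3: low=0.66, ¬cold=1−0.92=0.08; OR[max(a, b)] → w = 0.66
Rules with consequent 'strong': {R2, R3} → strengths 0.66, 0.66
Aggregate via t-conorm [max(a, b)]: 0.66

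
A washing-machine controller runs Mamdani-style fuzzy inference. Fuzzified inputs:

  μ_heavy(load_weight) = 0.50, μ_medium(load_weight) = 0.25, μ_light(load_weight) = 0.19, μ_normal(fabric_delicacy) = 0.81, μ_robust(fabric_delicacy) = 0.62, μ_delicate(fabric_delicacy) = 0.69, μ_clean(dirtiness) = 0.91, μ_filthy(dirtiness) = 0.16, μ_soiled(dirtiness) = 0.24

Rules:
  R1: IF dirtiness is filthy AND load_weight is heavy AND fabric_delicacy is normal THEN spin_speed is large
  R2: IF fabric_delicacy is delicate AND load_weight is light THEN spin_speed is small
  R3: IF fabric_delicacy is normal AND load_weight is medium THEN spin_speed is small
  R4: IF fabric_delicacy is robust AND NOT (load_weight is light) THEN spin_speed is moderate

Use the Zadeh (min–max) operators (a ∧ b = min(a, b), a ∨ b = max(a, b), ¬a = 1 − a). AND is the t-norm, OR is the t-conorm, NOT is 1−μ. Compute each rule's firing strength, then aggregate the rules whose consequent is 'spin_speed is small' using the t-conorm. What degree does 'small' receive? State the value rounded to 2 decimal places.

0.25

R1: filthy=0.16, heavy=0.50, normal=0.81; AND[min(a, b)] → w = 0.16
R2: delicate=0.69, light=0.19; AND[min(a, b)] → w = 0.19
R3: normal=0.81, medium=0.25; AND[min(a, b)] → w = 0.25
R4: robust=0.62, ¬light=1−0.19=0.81; AND[min(a, b)] → w = 0.62
Rules with consequent 'small': {R2, R3} → strengths 0.19, 0.25
Aggregate via t-conorm [max(a, b)]: 0.25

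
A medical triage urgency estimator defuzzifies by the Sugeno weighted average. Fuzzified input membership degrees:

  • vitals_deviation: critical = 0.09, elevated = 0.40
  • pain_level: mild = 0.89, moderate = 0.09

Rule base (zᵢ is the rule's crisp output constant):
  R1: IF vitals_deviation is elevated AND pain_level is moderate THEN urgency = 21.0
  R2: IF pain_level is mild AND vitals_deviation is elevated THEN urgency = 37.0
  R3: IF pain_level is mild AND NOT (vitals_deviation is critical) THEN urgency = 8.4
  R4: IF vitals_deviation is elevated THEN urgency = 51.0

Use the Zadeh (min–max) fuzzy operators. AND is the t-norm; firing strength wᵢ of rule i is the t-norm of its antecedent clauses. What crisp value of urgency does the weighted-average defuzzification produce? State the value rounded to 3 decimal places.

25.037

R1 (z=21.0): elevated=0.40, moderate=0.09; AND[min(a, b)] → w = 0.09
R2 (z=37.0): mild=0.89, elevated=0.40; AND[min(a, b)] → w = 0.40
R3 (z=8.4): mild=0.89, ¬critical=1−0.09=0.91; AND[min(a, b)] → w = 0.89
R4 (z=51.0): elevated=0.40 → w = 0.40
Weighted average = (0.09·21.0 + 0.40·37.0 + 0.89·8.4 + 0.40·51.0) / (0.09 + 0.40 + 0.89 + 0.40)
  = 44.5660 / 1.7800 = 25.037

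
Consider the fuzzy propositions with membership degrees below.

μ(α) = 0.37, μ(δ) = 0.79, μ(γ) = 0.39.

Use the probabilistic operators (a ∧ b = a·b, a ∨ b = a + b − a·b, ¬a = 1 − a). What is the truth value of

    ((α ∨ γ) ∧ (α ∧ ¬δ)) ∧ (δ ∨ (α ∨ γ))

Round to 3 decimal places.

α ∨ γ = a + b − a·b on (0.3700, 0.3900) = 0.6157
¬δ = 1 − 0.7900 = 0.2100
α ∧ ¬δ = a·b on (0.3700, 0.2100) = 0.0777
(α ∨ γ) ∧ (α ∧ ¬δ) = a·b on (0.6157, 0.0777) = 0.0478
α ∨ γ = a + b − a·b on (0.3700, 0.3900) = 0.6157
δ ∨ (α ∨ γ) = a + b − a·b on (0.7900, 0.6157) = 0.9193
((α ∨ γ) ∧ (α ∧ ¬δ)) ∧ (δ ∨ (α ∨ γ)) = a·b on (0.0478, 0.9193) = 0.0440

0.044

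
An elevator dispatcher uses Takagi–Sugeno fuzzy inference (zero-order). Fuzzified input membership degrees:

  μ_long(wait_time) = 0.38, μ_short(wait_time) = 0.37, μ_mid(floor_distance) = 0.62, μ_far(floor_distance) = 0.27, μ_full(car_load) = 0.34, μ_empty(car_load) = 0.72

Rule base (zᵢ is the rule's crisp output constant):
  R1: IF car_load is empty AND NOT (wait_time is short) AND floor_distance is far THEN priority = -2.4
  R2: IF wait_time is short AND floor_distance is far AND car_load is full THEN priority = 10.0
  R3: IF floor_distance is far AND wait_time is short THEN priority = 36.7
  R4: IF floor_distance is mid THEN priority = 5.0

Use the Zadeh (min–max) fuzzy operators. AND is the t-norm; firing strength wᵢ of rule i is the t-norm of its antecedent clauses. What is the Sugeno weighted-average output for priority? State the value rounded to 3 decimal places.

10.532

R1 (z=-2.4): empty=0.72, ¬short=1−0.37=0.63, far=0.27; AND[min(a, b)] → w = 0.27
R2 (z=10.0): short=0.37, far=0.27, full=0.34; AND[min(a, b)] → w = 0.27
R3 (z=36.7): far=0.27, short=0.37; AND[min(a, b)] → w = 0.27
R4 (z=5.0): mid=0.62 → w = 0.62
Weighted average = (0.27·-2.4 + 0.27·10.0 + 0.27·36.7 + 0.62·5.0) / (0.27 + 0.27 + 0.27 + 0.62)
  = 15.0610 / 1.4300 = 10.532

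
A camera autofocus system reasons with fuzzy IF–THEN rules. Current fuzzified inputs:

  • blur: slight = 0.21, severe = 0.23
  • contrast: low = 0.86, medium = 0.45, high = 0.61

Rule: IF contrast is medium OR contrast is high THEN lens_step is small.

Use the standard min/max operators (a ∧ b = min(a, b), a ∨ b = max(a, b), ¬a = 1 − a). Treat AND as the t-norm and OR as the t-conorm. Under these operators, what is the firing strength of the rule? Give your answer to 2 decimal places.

0.61

firing strength: medium=0.45, high=0.61; OR[max(a, b)] → w = 0.61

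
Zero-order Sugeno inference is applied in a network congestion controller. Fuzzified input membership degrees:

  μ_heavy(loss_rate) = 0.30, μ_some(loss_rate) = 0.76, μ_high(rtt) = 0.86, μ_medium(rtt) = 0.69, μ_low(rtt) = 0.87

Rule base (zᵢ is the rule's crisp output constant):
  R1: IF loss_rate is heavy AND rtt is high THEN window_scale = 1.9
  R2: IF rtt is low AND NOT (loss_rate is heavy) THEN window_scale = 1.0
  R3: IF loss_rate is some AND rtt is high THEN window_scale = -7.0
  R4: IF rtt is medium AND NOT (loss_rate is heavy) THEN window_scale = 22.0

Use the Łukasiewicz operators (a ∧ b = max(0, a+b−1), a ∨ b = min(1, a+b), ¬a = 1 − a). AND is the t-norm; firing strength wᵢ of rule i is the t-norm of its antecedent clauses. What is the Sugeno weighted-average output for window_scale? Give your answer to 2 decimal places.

2.94

R1 (z=1.9): heavy=0.30, high=0.86; AND[max(0, a+b−1)] → w = 0.16
R2 (z=1.0): low=0.87, ¬heavy=1−0.30=0.70; AND[max(0, a+b−1)] → w = 0.57
R3 (z=-7.0): some=0.76, high=0.86; AND[max(0, a+b−1)] → w = 0.62
R4 (z=22.0): medium=0.69, ¬heavy=1−0.30=0.70; AND[max(0, a+b−1)] → w = 0.39
Weighted average = (0.16·1.9 + 0.57·1.0 + 0.62·-7.0 + 0.39·22.0) / (0.16 + 0.57 + 0.62 + 0.39)
  = 5.1140 / 1.7400 = 2.94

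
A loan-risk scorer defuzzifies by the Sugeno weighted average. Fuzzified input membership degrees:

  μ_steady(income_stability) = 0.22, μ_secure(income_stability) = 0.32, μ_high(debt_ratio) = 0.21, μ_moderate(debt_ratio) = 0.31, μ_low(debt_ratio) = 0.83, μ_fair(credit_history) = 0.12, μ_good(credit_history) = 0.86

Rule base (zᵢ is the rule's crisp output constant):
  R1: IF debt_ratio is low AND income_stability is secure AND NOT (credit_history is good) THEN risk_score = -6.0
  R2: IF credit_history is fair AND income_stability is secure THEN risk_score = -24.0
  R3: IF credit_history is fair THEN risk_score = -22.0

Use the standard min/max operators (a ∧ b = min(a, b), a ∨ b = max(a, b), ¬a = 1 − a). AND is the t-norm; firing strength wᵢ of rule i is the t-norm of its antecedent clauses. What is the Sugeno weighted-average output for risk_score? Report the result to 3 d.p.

R1 (z=-6.0): low=0.83, secure=0.32, ¬good=1−0.86=0.14; AND[min(a, b)] → w = 0.14
R2 (z=-24.0): fair=0.12, secure=0.32; AND[min(a, b)] → w = 0.12
R3 (z=-22.0): fair=0.12 → w = 0.12
Weighted average = (0.14·-6.0 + 0.12·-24.0 + 0.12·-22.0) / (0.14 + 0.12 + 0.12)
  = -6.3600 / 0.3800 = -16.737

-16.737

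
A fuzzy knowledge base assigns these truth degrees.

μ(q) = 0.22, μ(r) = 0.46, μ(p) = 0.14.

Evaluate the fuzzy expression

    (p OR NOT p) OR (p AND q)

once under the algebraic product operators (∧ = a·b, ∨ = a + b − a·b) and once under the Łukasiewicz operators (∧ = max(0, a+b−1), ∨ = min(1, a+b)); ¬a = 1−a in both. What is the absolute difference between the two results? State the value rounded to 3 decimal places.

Under algebraic product:
  NOT p = 1 − 0.1400 = 0.8600
  p OR NOT p = a + b − a·b on (0.1400, 0.8600) = 0.8796
  p AND q = a·b on (0.1400, 0.2200) = 0.0308
  (p OR NOT p) OR (p AND q) = a + b − a·b on (0.8796, 0.0308) = 0.8833
  → value = 0.8833
Under Łukasiewicz:
  NOT p = 1 − 0.14 = 0.86
  p OR NOT p = min(1, a+b) on (0.14, 0.86) = 1.00
  p AND q = max(0, a+b−1) on (0.14, 0.22) = 0.00
  (p OR NOT p) OR (p AND q) = min(1, a+b) on (1.00, 0.00) = 1.00
  → value = 1.0000
|0.8833 − 1.0000| = 0.117

0.117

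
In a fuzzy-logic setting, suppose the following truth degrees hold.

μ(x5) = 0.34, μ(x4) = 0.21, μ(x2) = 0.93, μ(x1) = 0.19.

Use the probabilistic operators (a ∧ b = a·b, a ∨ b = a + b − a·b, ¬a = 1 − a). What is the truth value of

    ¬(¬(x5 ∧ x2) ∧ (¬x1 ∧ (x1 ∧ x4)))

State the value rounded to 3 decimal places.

0.978

x5 ∧ x2 = a·b on (0.3400, 0.9300) = 0.3162
¬(x5 ∧ x2) = 1 − 0.3162 = 0.6838
¬x1 = 1 − 0.1900 = 0.8100
x1 ∧ x4 = a·b on (0.1900, 0.2100) = 0.0399
¬x1 ∧ (x1 ∧ x4) = a·b on (0.8100, 0.0399) = 0.0323
¬(x5 ∧ x2) ∧ (¬x1 ∧ (x1 ∧ x4)) = a·b on (0.6838, 0.0323) = 0.0221
¬(¬(x5 ∧ x2) ∧ (¬x1 ∧ (x1 ∧ x4))) = 1 − 0.0221 = 0.9779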